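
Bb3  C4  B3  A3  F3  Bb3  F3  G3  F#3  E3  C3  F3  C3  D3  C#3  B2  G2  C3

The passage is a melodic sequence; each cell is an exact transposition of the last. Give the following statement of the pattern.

G2 A2 G#2 F#2 D2 G2

Taking 6-note groups, the heads are Bb3, F3, C3: the pattern moves down a 4th.
So cell 4 is G2 A2 G#2 F#2 D2 G2.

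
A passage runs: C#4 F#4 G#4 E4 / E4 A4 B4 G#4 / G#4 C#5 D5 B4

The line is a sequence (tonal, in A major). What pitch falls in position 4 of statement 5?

Grouping in 4s, the 4th note of each cell is E4, G#4, B4.
Extending up a 3rd: D5 → F#5.

F#5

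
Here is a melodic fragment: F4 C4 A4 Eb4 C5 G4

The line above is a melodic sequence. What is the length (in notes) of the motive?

Try groups of 2 (3 cells in 6 notes):
F4 C4 | A4 Eb4 | C5 G4
Each cell is the previous one up a 3rd — so the unit is 2 notes.

2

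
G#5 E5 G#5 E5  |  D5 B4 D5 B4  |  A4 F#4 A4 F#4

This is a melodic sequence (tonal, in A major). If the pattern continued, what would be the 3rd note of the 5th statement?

B3

Grouping in 4s, the 3rd note of each cell is G#5, D5, A4.
Extending down a 4th: E4 → B3.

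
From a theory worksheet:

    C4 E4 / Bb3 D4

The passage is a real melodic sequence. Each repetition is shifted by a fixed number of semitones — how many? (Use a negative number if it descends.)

Unit = 2 notes; the statements start on C4, Bb3, moving down a 2nd each time.
C4→Bb3 is 58 − 60 = -2 semitones.

-2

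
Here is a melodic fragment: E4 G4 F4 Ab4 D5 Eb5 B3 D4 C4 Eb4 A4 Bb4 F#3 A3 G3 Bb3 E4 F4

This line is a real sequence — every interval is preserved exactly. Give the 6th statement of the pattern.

D#2 F#2 E2 G2 C#3 D3

With a 6-note motive the entries are E4, B3, F#3, each down a 4th from the previous.
Carrying on: C#3 → G#2 → D#2.
So cell 6 is D#2 F#2 E2 G2 C#3 D3.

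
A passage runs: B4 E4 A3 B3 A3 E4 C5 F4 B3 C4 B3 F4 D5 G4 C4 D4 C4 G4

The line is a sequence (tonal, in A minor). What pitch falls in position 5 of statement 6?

F4

The unit is 6 notes. Position-5 pitches of the 3 shown cells: A3, B3, C4.
Carrying that up a 2nd forward: D4 → E4 → F4.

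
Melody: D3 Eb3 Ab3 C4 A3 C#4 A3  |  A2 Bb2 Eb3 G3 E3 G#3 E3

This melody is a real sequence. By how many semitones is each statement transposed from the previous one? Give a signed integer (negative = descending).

-5

Unit = 7 notes; the statements start on D3, A2, moving down a 4th each time.
Counting half-steps from D3 to A2: -5.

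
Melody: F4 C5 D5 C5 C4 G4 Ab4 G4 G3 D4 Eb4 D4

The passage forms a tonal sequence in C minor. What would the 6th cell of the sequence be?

Taking 4-note groups, the heads are F4, C4, G3: the pattern moves down a 4th.
Extending down a 4th: D3 → Ab2 → Eb2.
Statement 6 starts on Eb2 and keeps the same diatonic contour: Eb2 Bb2 C3 Bb2.

Eb2 Bb2 C3 Bb2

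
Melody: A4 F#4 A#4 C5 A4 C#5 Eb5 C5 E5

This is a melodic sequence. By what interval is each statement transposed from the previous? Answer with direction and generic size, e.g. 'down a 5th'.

With a 3-note motive the entries are A4, C5, Eb5, each up a 3rd from the previous.
A4 to C5 is up a 3rd.

up a 3rd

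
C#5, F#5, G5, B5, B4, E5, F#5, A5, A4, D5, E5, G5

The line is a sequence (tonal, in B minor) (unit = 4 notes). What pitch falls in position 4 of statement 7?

With 4-note cells, note 4 of each statement runs B5, A5, G5.
Carrying that down a 2nd forward: F#5 → E5 → D5 → C#5.

C#5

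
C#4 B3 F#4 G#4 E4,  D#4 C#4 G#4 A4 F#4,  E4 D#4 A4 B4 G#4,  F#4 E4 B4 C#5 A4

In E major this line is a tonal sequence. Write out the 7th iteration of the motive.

B4 A4 E5 F#5 D#5

Unit = 5 notes; the statements start on C#4, D#4, E4, F#4, moving up a 2nd each time.
Continuing the starts: G#4 → A4 → B4.
Statement 7 starts on B4 and keeps the same diatonic contour: B4 A4 E5 F#5 D#5.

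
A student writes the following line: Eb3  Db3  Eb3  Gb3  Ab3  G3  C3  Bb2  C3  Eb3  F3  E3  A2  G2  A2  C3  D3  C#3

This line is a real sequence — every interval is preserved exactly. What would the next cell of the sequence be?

F#2 E2 F#2 A2 B2 A#2

Unit = 6 notes; the statements start on Eb3, C3, A2, moving down a 3rd each time.
From F#2 the exact shape gives F#2 E2 F#2 A2 B2 A#2.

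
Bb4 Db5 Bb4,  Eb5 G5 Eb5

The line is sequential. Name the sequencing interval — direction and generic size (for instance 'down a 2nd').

up a 4th

Taking 3-note groups, the heads are Bb4, Eb5: the pattern moves up a 4th.
From Bb4 to Eb5: up a 4th.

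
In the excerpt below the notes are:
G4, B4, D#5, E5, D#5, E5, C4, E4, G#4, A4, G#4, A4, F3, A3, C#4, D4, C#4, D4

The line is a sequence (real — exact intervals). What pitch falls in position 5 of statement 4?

Grouping in 6s, the 5th note of each cell is D#5, G#4, C#4.
From C#4, down a 5th gives F#3.

F#3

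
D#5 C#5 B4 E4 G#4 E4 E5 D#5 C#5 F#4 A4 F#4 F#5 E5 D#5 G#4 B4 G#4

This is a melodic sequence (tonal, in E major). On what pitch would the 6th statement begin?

B5

The 6-note cells begin on D#5, E5, F#5 — each up a 2nd from the last.
Extending the heads up a 2nd: G#5 → A5 → B5.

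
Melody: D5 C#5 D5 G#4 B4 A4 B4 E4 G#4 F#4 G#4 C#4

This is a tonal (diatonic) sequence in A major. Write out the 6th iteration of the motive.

Unit = 4 notes; the statements start on D5, B4, G#4, moving down a 3rd each time.
Continuing the starts: E4 → C#4 → A3.
From A3 the diatonic shape gives A3 G#3 A3 D3.

A3 G#3 A3 D3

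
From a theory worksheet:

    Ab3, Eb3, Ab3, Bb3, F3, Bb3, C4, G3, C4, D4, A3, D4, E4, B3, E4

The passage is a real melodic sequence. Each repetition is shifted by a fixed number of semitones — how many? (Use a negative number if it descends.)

2

The 3-note cells begin on Ab3, Bb3, C4, D4, E4 — each up a 2nd from the last.
Ab3→Bb3 is 58 − 56 = 2 semitones.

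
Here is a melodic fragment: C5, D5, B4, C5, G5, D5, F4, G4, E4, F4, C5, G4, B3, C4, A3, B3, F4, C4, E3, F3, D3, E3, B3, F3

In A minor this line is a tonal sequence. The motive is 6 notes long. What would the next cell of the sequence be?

A2 B2 G2 A2 E3 B2

Taking 6-note groups, the heads are C5, F4, B3, E3: the pattern moves down a 5th.
From A2 the diatonic shape gives A2 B2 G2 A2 E3 B2.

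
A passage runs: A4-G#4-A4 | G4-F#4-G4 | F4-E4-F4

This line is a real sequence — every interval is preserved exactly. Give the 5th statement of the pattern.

Unit = 3 notes; the statements start on A4, G4, F4, moving down a 2nd each time.
Continuing the starts: Eb4 → Db4.
Statement 5 starts on Db4 and keeps the same exact contour: Db4 C4 Db4.

Db4 C4 Db4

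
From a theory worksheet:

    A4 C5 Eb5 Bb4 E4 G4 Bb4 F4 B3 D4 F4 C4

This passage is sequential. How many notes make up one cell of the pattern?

4

Try groups of 4 (3 cells in 12 notes):
A4 C5 Eb5 Bb4 | E4 G4 Bb4 F4 | B3 D4 F4 C4
Each cell is the previous one down a 4th — so the unit is 4 notes.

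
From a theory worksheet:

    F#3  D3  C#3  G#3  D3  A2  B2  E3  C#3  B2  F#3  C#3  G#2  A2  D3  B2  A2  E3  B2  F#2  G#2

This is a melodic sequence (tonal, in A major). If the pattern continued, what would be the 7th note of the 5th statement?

E2

Grouping in 7s, the 7th note of each cell is B2, A2, G#2.
Each moves down a 2nd. Continuing: F#2 → E2.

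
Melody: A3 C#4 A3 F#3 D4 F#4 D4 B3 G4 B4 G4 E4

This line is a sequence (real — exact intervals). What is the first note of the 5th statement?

The 4-note cells begin on A3, D4, G4 — each up a 4th from the last.
Continuing: C5 → F5. Statement 5 starts on F5.

F5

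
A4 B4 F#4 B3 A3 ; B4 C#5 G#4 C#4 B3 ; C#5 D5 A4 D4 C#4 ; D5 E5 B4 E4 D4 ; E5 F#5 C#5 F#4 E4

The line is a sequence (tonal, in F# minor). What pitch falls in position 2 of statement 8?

B5

Grouping in 5s, the 2nd note of each cell is B4, C#5, D5, E5, F#5.
Extending up a 2nd: G#5 → A5 → B5.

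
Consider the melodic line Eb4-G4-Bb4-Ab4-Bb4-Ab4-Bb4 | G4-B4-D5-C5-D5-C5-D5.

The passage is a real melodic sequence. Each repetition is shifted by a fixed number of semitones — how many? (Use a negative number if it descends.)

4

The 7-note cells begin on Eb4, G4 — each up a 3rd from the last.
Eb4→G4 is 67 − 63 = 4 semitones.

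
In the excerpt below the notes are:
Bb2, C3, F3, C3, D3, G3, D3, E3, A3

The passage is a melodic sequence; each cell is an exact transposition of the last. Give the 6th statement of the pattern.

Unit = 3 notes; the statements start on Bb2, C3, D3, moving up a 2nd each time.
Extending up a 2nd: E3 → F#3 → G#3.
From G#3 the exact shape gives G#3 A#3 D#4.

G#3 A#3 D#4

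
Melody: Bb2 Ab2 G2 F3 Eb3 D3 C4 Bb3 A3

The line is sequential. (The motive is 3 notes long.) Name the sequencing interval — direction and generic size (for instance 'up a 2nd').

up a 5th

The 3-note cells begin on Bb2, F3, C4 — each up a 5th from the last.
Bb2 to F3 is up a 5th.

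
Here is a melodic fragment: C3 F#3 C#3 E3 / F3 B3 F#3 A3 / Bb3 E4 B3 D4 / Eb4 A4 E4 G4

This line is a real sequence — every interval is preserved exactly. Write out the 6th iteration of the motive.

Db5 G5 D5 F5

The 4-note cells begin on C3, F3, Bb3, Eb4 — each up a 4th from the last.
Carrying on: Ab4 → Db5.
So cell 6 is Db5 G5 D5 F5.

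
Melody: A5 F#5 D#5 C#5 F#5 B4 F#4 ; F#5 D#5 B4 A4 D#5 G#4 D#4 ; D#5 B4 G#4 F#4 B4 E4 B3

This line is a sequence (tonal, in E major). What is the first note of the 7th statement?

Unit = 7 notes; the statements start on A5, F#5, D#5, moving down a 3rd each time.
Extending the heads down a 3rd: B4 → G#4 → E4 → C#4.

C#4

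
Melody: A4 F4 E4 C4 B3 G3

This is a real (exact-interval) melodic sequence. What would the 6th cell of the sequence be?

With a 2-note motive the entries are A4, E4, B3, each down a 4th from the previous.
Extending down a 4th: F#3 → C#3 → G#2.
So cell 6 is G#2 E2.

G#2 E2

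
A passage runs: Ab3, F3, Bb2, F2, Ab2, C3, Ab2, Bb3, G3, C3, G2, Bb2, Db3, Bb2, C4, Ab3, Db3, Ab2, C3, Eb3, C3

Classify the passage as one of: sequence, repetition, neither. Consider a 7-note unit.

Each 7-note cell is the previous one transposed up a 2nd.

sequence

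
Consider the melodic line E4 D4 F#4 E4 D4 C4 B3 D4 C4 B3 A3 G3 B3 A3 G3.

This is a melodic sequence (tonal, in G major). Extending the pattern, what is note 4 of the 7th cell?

Grouping in 5s, the 4th note of each cell is E4, C4, A3.
Extending down a 3rd: F#3 → D3 → B2 → G2.

G2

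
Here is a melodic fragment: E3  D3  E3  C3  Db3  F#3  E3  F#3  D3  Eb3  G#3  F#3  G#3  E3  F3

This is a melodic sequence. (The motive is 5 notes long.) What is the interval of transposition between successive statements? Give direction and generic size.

up a 2nd

Unit = 5 notes; the statements start on E3, F#3, G#3, moving up a 2nd each time.
From E3 to F#3: up a 2nd.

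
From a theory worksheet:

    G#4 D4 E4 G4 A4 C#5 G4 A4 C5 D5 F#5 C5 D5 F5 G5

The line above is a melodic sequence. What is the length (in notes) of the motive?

15 notes total. Splitting into 3 groups of 5:
G#4 D4 E4 G4 A4 | C#5 G4 A4 C5 D5 | F#5 C5 D5 F5 G5
That's a consistent up a 4th shift per cell, and no other grouping gives one.

5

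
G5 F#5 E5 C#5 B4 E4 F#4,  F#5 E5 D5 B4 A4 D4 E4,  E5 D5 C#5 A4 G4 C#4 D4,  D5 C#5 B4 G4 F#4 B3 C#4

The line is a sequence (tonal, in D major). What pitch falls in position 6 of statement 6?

With 7-note cells, note 6 of each statement runs E4, D4, C#4, B3.
Extending down a 2nd: A3 → G3.

G3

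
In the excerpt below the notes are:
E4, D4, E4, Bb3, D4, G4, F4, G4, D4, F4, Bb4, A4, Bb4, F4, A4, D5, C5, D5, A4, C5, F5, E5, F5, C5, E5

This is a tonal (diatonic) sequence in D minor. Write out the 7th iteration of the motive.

C6 Bb5 C6 G5 Bb5

Unit = 5 notes; the statements start on E4, G4, Bb4, D5, F5, moving up a 3rd each time.
Carrying on: A5 → C6.
So cell 7 is C6 Bb5 C6 G5 Bb5.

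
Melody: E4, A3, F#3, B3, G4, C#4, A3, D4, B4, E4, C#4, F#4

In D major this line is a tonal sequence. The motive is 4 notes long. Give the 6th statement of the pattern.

Unit = 4 notes; the statements start on E4, G4, B4, moving up a 3rd each time.
Extending up a 3rd: D5 → F#5 → A5.
So cell 6 is A5 D5 B4 E5.

A5 D5 B4 E5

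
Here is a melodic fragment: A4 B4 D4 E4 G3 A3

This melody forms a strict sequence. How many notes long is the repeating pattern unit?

2

6 notes total. Splitting into 3 groups of 2:
A4 B4 | D4 E4 | G3 A3
That's a consistent down a 5th shift per cell, and no other grouping gives one.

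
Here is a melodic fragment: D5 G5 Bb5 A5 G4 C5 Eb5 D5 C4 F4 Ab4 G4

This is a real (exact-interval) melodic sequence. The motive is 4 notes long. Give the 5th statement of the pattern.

Unit = 4 notes; the statements start on D5, G4, C4, moving down a 5th each time.
Continuing the starts: F3 → Bb2.
From Bb2 the exact shape gives Bb2 Eb3 Gb3 F3.

Bb2 Eb3 Gb3 F3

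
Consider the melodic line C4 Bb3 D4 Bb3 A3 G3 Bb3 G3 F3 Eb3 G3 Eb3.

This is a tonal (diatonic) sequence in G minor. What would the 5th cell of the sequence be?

Bb2 A2 C3 A2

Taking 4-note groups, the heads are C4, A3, F3: the pattern moves down a 3rd.
Carrying on: D3 → Bb2.
Statement 5 starts on Bb2 and keeps the same diatonic contour: Bb2 A2 C3 A2.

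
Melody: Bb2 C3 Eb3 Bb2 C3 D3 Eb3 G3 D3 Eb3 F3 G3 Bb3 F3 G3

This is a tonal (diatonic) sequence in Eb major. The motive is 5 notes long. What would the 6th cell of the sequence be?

Eb4 F4 Ab4 Eb4 F4

Unit = 5 notes; the statements start on Bb2, D3, F3, moving up a 3rd each time.
Carrying on: Ab3 → C4 → Eb4.
Statement 6 starts on Eb4 and keeps the same diatonic contour: Eb4 F4 Ab4 Eb4 F4.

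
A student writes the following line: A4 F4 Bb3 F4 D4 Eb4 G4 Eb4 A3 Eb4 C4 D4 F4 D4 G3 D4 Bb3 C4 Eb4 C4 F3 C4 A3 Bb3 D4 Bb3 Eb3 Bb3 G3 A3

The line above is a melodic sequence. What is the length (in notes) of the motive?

6

There are 30 notes; a 6-note unit gives 5 cells:
A4 F4 Bb3 F4 D4 Eb4 | G4 Eb4 A3 Eb4 C4 D4 | F4 D4 G3 D4 Bb3 C4 | Eb4 C4 F3 C4 A3 Bb3 | D4 Bb3 Eb3 Bb3 G3 A3
Each cell is the previous one down a 2nd — so the unit is 6 notes.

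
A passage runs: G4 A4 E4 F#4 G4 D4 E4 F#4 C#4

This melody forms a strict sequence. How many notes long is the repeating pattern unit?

3

Try groups of 3 (3 cells in 9 notes):
G4 A4 E4 | F#4 G4 D4 | E4 F#4 C#4
Each cell is the previous one down a 2nd — so the unit is 3 notes.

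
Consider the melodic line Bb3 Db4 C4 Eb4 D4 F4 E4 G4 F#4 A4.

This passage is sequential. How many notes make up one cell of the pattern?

2

10 notes total. Splitting into 5 groups of 2:
Bb3 Db4 | C4 Eb4 | D4 F4 | E4 G4 | F#4 A4
That's a consistent up a 2nd shift per cell, and no other grouping gives one.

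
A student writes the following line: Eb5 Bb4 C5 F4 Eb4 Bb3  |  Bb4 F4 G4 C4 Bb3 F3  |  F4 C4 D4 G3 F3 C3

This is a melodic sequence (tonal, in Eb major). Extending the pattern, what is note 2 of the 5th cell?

D3

Grouping in 6s, the 2nd note of each cell is Bb4, F4, C4.
Each moves down a 4th. Continuing: G3 → D3.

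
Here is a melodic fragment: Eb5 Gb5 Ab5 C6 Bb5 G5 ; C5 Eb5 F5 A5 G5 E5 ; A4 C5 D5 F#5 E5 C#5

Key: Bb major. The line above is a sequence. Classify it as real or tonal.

Each cell has the same semitone pattern (3, 2, 4, -2, -3) — intervals are preserved exactly.
And Gb5 lies outside Bb major, so the sequence is real rather than tonal.

real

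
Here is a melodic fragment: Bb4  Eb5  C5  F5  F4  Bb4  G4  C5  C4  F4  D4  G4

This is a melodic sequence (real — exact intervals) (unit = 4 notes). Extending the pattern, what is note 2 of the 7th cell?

A2

With 4-note cells, note 2 of each statement runs Eb5, Bb4, F4.
Extending down a 4th: C4 → G3 → D3 → A2.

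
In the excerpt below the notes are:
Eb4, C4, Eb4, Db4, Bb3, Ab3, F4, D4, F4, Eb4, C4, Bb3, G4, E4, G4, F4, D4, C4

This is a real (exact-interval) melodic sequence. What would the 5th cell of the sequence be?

The 6-note cells begin on Eb4, F4, G4 — each up a 2nd from the last.
Continuing the starts: A4 → B4.
Statement 5 starts on B4 and keeps the same exact contour: B4 G#4 B4 A4 F#4 E4.

B4 G#4 B4 A4 F#4 E4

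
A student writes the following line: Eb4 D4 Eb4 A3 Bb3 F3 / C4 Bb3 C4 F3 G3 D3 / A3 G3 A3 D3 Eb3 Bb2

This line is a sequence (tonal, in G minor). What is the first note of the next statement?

The 6-note cells begin on Eb4, C4, A3 — each down a 3rd from the last.
The next head, down a 3rd from A3, is F3.

F3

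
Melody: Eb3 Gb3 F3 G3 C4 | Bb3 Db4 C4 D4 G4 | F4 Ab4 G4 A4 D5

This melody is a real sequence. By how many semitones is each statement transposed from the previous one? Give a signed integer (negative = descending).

Unit = 5 notes; the statements start on Eb3, Bb3, F4, moving up a 5th each time.
Counting half-steps from Eb3 to Bb3: 7.

7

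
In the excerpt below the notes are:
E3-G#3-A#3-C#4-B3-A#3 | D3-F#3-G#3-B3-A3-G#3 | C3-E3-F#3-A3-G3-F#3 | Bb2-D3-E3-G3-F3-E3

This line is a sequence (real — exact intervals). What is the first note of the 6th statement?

Gb2

The 6-note cells begin on E3, D3, C3, Bb2 — each down a 2nd from the last.
Extending the heads down a 2nd: Ab2 → Gb2.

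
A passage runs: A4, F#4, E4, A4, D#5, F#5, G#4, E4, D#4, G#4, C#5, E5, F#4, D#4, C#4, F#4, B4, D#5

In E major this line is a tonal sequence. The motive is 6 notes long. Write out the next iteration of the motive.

Unit = 6 notes; the statements start on A4, G#4, F#4, moving down a 2nd each time.
From E4 the diatonic shape gives E4 C#4 B3 E4 A4 C#5.

E4 C#4 B3 E4 A4 C#5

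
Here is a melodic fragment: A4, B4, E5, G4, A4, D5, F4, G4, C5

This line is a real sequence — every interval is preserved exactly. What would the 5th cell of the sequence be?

Db4 Eb4 Ab4

Unit = 3 notes; the statements start on A4, G4, F4, moving down a 2nd each time.
Carrying on: Eb4 → Db4.
So cell 5 is Db4 Eb4 Ab4.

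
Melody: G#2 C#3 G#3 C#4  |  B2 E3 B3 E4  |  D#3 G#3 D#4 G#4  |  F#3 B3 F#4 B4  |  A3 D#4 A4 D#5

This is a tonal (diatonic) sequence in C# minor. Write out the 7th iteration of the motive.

E4 A4 E5 A5

The 4-note cells begin on G#2, B2, D#3, F#3, A3 — each up a 3rd from the last.
Carrying on: C#4 → E4.
From E4 the diatonic shape gives E4 A4 E5 A5.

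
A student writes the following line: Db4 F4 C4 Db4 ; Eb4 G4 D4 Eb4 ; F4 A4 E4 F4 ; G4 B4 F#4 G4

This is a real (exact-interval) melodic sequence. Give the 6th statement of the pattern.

B4 D#5 A#4 B4

Taking 4-note groups, the heads are Db4, Eb4, F4, G4: the pattern moves up a 2nd.
Carrying on: A4 → B4.
Statement 6 starts on B4 and keeps the same exact contour: B4 D#5 A#4 B4.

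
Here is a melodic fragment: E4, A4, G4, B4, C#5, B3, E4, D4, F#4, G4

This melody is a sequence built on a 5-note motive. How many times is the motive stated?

2

10 notes in groups of 5 gives 10/5 = 2 statements.
Starts: E4, B3 — each down a 4th.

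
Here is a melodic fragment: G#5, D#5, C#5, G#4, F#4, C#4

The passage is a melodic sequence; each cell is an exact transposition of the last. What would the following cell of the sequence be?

B3 F#3

The 2-note cells begin on G#5, C#5, F#4 — each down a 5th from the last.
So cell 4 is B3 F#3.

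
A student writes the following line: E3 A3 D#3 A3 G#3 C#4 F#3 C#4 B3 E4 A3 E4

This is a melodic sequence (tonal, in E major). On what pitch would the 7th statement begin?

C#5

Unit = 4 notes; the statements start on E3, G#3, B3, moving up a 3rd each time.
Extending the heads up a 3rd: D#4 → F#4 → A4 → C#5.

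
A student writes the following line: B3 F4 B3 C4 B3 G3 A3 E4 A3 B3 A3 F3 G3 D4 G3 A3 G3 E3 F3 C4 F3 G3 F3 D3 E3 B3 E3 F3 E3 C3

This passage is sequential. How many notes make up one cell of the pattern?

30 notes total. Splitting into 5 groups of 6:
B3 F4 B3 C4 B3 G3 | A3 E4 A3 B3 A3 F3 | G3 D4 G3 A3 G3 E3 | F3 C4 F3 G3 F3 D3 | E3 B3 E3 F3 E3 C3
That's a consistent down a 2nd shift per cell, and no other grouping gives one.

6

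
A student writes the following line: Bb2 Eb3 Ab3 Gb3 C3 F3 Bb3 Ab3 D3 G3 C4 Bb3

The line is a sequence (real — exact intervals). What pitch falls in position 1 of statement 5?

With 4-note cells, note 1 of each statement runs Bb2, C3, D3.
Carrying that up a 2nd forward: E3 → F#3.

F#3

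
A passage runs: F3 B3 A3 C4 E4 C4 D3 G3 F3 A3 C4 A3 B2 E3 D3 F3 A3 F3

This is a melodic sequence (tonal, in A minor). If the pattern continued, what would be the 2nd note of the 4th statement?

Grouping in 6s, the 2nd note of each cell is B3, G3, E3.
One more down a 3rd gives C3.

C3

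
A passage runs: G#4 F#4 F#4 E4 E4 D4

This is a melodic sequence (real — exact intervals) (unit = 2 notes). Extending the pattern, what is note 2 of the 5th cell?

Bb3

The unit is 2 notes. Position-2 pitches of the 3 shown cells: F#4, E4, D4.
Each moves down a 2nd. Continuing: C4 → Bb3.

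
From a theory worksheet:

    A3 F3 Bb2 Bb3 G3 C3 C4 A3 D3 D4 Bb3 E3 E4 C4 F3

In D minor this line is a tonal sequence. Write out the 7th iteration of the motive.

G4 E4 A3

With a 3-note motive the entries are A3, Bb3, C4, D4, E4, each up a 2nd from the previous.
Extending up a 2nd: F4 → G4.
From G4 the diatonic shape gives G4 E4 A3.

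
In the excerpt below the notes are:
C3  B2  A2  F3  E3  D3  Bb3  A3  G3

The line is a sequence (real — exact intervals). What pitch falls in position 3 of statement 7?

Grouping in 3s, the 3rd note of each cell is A2, D3, G3.
Carrying that up a 4th forward: C4 → F4 → Bb4 → Eb5.

Eb5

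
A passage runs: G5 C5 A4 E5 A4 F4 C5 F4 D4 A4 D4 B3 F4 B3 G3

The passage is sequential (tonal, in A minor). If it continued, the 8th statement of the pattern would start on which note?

G3

Unit = 3 notes; the statements start on G5, E5, C5, A4, F4, moving down a 3rd each time.
Extending the heads down a 3rd: D4 → B3 → G3.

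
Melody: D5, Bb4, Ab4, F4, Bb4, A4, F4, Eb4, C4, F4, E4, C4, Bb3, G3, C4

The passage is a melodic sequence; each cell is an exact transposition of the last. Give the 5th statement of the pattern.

Unit = 5 notes; the statements start on D5, A4, E4, moving down a 4th each time.
Continuing the starts: B3 → F#3.
So cell 5 is F#3 D3 C3 A2 D3.

F#3 D3 C3 A2 D3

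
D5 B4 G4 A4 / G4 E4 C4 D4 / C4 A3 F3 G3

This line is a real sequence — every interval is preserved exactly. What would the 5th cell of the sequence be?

Taking 4-note groups, the heads are D5, G4, C4: the pattern moves down a 5th.
Extending down a 5th: F3 → Bb2.
So cell 5 is Bb2 G2 Eb2 F2.

Bb2 G2 Eb2 F2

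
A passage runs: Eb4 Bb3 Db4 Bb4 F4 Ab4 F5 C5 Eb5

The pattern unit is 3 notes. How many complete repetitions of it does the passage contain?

9 notes in groups of 3 gives 9/3 = 3 statements.
Starts: Eb4, Bb4, F5 — each up a 5th.

3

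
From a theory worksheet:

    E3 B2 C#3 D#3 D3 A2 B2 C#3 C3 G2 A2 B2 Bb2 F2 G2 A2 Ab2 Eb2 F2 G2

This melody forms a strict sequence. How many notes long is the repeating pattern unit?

20 notes total. Splitting into 5 groups of 4:
E3 B2 C#3 D#3 | D3 A2 B2 C#3 | C3 G2 A2 B2 | Bb2 F2 G2 A2 | Ab2 Eb2 F2 G2
Every group is a transposition down a 2nd of the one before; no shorter unit works.

4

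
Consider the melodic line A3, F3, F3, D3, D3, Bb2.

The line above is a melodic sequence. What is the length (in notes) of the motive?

2

There are 6 notes; a 2-note unit gives 3 cells:
A3 F3 | F3 D3 | D3 Bb2
Each cell is the previous one down a 3rd — so the unit is 2 notes.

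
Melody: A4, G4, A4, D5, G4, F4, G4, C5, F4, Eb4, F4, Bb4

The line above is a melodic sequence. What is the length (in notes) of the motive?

Try groups of 4 (3 cells in 12 notes):
A4 G4 A4 D5 | G4 F4 G4 C5 | F4 Eb4 F4 Bb4
Every group is a transposition down a 2nd of the one before; no shorter unit works.

4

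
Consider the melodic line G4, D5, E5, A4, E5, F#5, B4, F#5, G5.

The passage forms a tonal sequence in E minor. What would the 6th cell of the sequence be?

Unit = 3 notes; the statements start on G4, A4, B4, moving up a 2nd each time.
Carrying on: C5 → D5 → E5.
From E5 the diatonic shape gives E5 B5 C6.

E5 B5 C6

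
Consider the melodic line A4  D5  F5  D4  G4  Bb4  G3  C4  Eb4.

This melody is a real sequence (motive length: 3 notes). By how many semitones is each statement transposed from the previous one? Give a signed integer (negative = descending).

-7

With a 3-note motive the entries are A4, D4, G3, each down a 5th from the previous.
A4→D4 is 62 − 69 = -7 semitones.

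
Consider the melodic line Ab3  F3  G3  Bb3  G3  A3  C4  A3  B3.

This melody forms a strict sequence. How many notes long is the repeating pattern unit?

There are 9 notes; a 3-note unit gives 3 cells:
Ab3 F3 G3 | Bb3 G3 A3 | C4 A3 B3
That's a consistent up a 2nd shift per cell, and no other grouping gives one.

3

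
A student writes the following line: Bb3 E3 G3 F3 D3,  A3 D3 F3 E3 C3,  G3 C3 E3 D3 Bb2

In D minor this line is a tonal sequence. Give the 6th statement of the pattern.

D3 G2 Bb2 A2 F2

Taking 5-note groups, the heads are Bb3, A3, G3: the pattern moves down a 2nd.
Carrying on: F3 → E3 → D3.
From D3 the diatonic shape gives D3 G2 Bb2 A2 F2.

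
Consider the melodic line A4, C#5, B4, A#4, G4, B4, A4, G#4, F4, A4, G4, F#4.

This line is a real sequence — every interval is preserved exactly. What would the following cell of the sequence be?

Eb4 G4 F4 E4

Unit = 4 notes; the statements start on A4, G4, F4, moving down a 2nd each time.
From Eb4 the exact shape gives Eb4 G4 F4 E4.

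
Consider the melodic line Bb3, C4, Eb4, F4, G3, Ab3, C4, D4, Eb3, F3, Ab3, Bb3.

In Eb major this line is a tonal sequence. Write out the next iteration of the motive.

C3 D3 F3 G3

Taking 4-note groups, the heads are Bb3, G3, Eb3: the pattern moves down a 3rd.
Statement 4 starts on C3 and keeps the same diatonic contour: C3 D3 F3 G3.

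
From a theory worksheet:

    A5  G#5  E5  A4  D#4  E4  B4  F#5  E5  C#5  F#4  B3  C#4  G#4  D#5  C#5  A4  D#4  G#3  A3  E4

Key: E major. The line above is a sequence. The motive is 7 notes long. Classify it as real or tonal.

tonal

Every note is diatonic to E major.
Cell 1 has -1 semitones from note 1 to 2, but cell 2 has -2 — the interval quality changes while the contour stays the same, which is the hallmark of a tonal sequence.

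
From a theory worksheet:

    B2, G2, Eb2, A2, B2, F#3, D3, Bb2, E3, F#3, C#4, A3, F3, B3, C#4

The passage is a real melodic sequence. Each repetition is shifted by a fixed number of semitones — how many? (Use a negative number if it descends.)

Unit = 5 notes; the statements start on B2, F#3, C#4, moving up a 5th each time.
B2→F#3 is 54 − 47 = 7 semitones.

7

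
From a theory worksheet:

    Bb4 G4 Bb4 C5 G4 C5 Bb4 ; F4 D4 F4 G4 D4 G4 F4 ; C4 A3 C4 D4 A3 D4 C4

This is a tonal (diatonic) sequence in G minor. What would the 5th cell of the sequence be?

The 7-note cells begin on Bb4, F4, C4 — each down a 4th from the last.
Carrying on: G3 → D3.
From D3 the diatonic shape gives D3 Bb2 D3 Eb3 Bb2 Eb3 D3.

D3 Bb2 D3 Eb3 Bb2 Eb3 D3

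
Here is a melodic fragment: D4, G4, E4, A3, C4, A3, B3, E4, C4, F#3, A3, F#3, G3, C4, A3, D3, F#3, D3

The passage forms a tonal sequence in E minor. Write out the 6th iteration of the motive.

A2 D3 B2 E2 G2 E2

Unit = 6 notes; the statements start on D4, B3, G3, moving down a 3rd each time.
Carrying on: E3 → C3 → A2.
From A2 the diatonic shape gives A2 D3 B2 E2 G2 E2.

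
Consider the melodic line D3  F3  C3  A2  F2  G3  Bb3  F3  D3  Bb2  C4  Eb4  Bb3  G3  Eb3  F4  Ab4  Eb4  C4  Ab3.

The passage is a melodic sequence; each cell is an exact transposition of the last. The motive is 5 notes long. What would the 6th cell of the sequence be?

The 5-note cells begin on D3, G3, C4, F4 — each up a 4th from the last.
Continuing the starts: Bb4 → Eb5.
From Eb5 the exact shape gives Eb5 Gb5 Db5 Bb4 Gb4.

Eb5 Gb5 Db5 Bb4 Gb4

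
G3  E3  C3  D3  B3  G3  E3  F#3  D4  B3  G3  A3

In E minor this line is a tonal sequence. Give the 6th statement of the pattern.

C5 A4 F#4 G4

Taking 4-note groups, the heads are G3, B3, D4: the pattern moves up a 3rd.
Continuing the starts: F#4 → A4 → C5.
Statement 6 starts on C5 and keeps the same diatonic contour: C5 A4 F#4 G4.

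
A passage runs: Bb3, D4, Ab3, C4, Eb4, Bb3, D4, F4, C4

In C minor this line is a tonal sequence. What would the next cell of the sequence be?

Eb4 G4 D4

Unit = 3 notes; the statements start on Bb3, C4, D4, moving up a 2nd each time.
From Eb4 the diatonic shape gives Eb4 G4 D4.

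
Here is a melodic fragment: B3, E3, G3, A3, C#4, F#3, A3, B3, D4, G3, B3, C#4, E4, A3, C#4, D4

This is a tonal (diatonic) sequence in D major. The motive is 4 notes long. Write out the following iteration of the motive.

Unit = 4 notes; the statements start on B3, C#4, D4, E4, moving up a 2nd each time.
So cell 5 is F#4 B3 D4 E4.

F#4 B3 D4 E4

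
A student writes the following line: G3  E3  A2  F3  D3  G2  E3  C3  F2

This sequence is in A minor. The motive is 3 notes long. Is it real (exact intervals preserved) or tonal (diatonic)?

Every note is diatonic to A minor.
Cell 1 has -3 semitones from note 1 to 2, but cell 3 has -4 — the interval quality changes while the contour stays the same, which is the hallmark of a tonal sequence.

tonal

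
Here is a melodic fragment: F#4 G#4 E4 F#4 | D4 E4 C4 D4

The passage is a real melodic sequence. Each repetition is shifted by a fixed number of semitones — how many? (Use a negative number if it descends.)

With a 4-note motive the entries are F#4, D4, each down a 3rd from the previous.
Counting half-steps from F#4 to D4: -4.

-4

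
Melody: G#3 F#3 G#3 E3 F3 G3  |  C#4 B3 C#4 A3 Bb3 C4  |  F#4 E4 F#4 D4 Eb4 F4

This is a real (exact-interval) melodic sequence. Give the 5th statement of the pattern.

E5 D5 E5 C5 Db5 Eb5

Unit = 6 notes; the statements start on G#3, C#4, F#4, moving up a 4th each time.
Carrying on: B4 → E5.
From E5 the exact shape gives E5 D5 E5 C5 Db5 Eb5.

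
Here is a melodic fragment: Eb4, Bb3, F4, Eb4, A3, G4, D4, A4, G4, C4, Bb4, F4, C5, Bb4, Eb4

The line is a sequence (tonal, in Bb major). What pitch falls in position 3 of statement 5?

G5

With 5-note cells, note 3 of each statement runs F4, A4, C5.
Each moves up a 3rd. Continuing: Eb5 → G5.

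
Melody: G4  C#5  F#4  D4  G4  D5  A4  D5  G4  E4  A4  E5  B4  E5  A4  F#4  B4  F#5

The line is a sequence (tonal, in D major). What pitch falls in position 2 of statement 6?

Grouping in 6s, the 2nd note of each cell is C#5, D5, E5.
Carrying that up a 2nd forward: F#5 → G5 → A5.

A5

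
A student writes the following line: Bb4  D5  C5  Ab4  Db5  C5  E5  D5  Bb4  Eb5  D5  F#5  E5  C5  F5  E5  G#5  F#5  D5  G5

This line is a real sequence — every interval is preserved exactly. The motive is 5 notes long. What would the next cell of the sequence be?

F#5 A#5 G#5 E5 A5

Taking 5-note groups, the heads are Bb4, C5, D5, E5: the pattern moves up a 2nd.
From F#5 the exact shape gives F#5 A#5 G#5 E5 A5.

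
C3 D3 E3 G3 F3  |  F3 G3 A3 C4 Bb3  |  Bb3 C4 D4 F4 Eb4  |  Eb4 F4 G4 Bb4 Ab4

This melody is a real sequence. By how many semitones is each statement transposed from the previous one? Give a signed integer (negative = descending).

The 5-note cells begin on C3, F3, Bb3, Eb4 — each up a 4th from the last.
C3→F3 is 53 − 48 = 5 semitones.

5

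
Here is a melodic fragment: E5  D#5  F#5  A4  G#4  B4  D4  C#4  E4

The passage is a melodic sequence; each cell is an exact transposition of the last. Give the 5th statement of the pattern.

C3 B2 D3

Unit = 3 notes; the statements start on E5, A4, D4, moving down a 5th each time.
Extending down a 5th: G3 → C3.
So cell 5 is C3 B2 D3.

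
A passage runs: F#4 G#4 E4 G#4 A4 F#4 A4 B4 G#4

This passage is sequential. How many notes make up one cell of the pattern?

3

Try groups of 3 (3 cells in 9 notes):
F#4 G#4 E4 | G#4 A4 F#4 | A4 B4 G#4
Each cell is the previous one up a 2nd — so the unit is 3 notes.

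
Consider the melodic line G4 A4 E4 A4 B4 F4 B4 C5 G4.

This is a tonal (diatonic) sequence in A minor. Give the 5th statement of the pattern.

D5 E5 B4

Unit = 3 notes; the statements start on G4, A4, B4, moving up a 2nd each time.
Continuing the starts: C5 → D5.
Statement 5 starts on D5 and keeps the same diatonic contour: D5 E5 B4.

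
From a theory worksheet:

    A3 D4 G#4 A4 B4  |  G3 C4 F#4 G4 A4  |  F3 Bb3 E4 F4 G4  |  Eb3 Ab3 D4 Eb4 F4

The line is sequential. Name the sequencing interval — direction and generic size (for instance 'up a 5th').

down a 2nd

Unit = 5 notes; the statements start on A3, G3, F3, Eb3, moving down a 2nd each time.
From A3 to G3: down a 2nd.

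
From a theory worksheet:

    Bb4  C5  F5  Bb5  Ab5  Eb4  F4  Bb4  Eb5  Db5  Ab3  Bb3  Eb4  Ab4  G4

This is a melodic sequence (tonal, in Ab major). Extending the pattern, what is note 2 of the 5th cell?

Ab2

With 5-note cells, note 2 of each statement runs C5, F4, Bb3.
Each moves down a 5th. Continuing: Eb3 → Ab2.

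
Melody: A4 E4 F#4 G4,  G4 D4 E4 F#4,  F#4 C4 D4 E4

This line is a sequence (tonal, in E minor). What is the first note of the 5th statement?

With a 4-note motive the entries are A4, G4, F#4, each down a 2nd from the previous.
Extending the heads down a 2nd: E4 → D4.

D4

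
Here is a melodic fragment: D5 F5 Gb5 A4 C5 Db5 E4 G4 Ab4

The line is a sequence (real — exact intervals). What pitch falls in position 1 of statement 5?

The unit is 3 notes. Position-1 pitches of the 3 shown cells: D5, A4, E4.
Each moves down a 4th. Continuing: B3 → F#3.

F#3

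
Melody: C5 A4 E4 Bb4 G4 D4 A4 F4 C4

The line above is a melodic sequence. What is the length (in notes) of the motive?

3

Try groups of 3 (3 cells in 9 notes):
C5 A4 E4 | Bb4 G4 D4 | A4 F4 C4
Every group is a transposition down a 2nd of the one before; no shorter unit works.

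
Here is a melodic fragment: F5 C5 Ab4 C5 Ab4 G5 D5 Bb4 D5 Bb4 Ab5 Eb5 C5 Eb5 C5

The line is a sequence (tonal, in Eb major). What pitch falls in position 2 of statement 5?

Grouping in 5s, the 2nd note of each cell is C5, D5, Eb5.
Each moves up a 2nd. Continuing: F5 → G5.

G5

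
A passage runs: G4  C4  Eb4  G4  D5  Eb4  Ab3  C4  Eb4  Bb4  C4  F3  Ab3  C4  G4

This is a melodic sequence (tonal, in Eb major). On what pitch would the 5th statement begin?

Taking 5-note groups, the heads are G4, Eb4, C4: the pattern moves down a 3rd.
Extending the heads down a 3rd: Ab3 → F3.

F3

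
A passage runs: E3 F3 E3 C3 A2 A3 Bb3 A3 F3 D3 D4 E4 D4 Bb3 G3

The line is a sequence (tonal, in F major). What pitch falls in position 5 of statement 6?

Grouping in 5s, the 5th note of each cell is A2, D3, G3.
Each moves up a 4th. Continuing: C4 → F4 → Bb4.

Bb4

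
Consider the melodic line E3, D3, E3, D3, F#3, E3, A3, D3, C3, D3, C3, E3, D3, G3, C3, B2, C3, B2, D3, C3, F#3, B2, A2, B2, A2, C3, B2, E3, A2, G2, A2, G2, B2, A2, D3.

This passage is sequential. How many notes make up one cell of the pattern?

7

Try groups of 7 (5 cells in 35 notes):
E3 D3 E3 D3 F#3 E3 A3 | D3 C3 D3 C3 E3 D3 G3 | C3 B2 C3 B2 D3 C3 F#3 | B2 A2 B2 A2 C3 B2 E3 | A2 G2 A2 G2 B2 A2 D3
Every group is a transposition down a 2nd of the one before; no shorter unit works.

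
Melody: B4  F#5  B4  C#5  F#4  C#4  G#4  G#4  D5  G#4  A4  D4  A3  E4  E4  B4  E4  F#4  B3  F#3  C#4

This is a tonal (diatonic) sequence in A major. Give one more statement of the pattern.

With a 7-note motive the entries are B4, G#4, E4, each down a 3rd from the previous.
Statement 4 starts on C#4 and keeps the same diatonic contour: C#4 G#4 C#4 D4 G#3 D3 A3.

C#4 G#4 C#4 D4 G#3 D3 A3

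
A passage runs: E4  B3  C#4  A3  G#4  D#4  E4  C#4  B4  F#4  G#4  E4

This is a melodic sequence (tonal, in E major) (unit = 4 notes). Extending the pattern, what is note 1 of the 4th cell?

The unit is 4 notes. Position-1 pitches of the 3 shown cells: E4, G#4, B4.
From B4, up a 3rd gives D#5.

D#5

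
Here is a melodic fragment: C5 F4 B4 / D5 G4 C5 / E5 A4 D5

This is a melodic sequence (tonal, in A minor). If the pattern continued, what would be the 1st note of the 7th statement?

B5

Grouping in 3s, the 1st note of each cell is C5, D5, E5.
Extending up a 2nd: F5 → G5 → A5 → B5.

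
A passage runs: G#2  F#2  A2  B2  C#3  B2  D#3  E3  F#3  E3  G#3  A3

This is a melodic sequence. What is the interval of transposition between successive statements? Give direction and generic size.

up a 4th

Taking 4-note groups, the heads are G#2, C#3, F#3: the pattern moves up a 4th.
From G#2 to C#3: up a 4th.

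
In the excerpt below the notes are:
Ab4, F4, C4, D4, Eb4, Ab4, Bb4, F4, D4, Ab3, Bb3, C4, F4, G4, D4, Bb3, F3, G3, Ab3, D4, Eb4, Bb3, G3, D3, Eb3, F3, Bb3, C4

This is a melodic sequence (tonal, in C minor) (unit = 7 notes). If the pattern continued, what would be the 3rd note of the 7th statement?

Eb2

With 7-note cells, note 3 of each statement runs C4, Ab3, F3, D3.
Extending down a 3rd: Bb2 → G2 → Eb2.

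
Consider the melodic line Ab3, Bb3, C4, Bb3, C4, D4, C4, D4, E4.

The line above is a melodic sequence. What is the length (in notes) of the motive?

3

9 notes total. Splitting into 3 groups of 3:
Ab3 Bb3 C4 | Bb3 C4 D4 | C4 D4 E4
Each cell is the previous one up a 2nd — so the unit is 3 notes.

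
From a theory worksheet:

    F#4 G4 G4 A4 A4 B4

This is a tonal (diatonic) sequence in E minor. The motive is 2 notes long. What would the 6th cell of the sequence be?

D5 E5

Taking 2-note groups, the heads are F#4, G4, A4: the pattern moves up a 2nd.
Carrying on: B4 → C5 → D5.
From D5 the diatonic shape gives D5 E5.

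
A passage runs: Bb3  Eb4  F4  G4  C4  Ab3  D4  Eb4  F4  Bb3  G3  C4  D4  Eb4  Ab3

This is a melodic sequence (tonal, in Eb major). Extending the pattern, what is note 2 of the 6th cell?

G3

With 5-note cells, note 2 of each statement runs Eb4, D4, C4.
Each moves down a 2nd. Continuing: Bb3 → Ab3 → G3.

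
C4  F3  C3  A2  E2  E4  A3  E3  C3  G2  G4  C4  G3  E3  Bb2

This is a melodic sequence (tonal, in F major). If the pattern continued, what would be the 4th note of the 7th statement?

Grouping in 5s, the 4th note of each cell is A2, C3, E3.
Each moves up a 3rd. Continuing: G3 → Bb3 → D4 → F4.

F4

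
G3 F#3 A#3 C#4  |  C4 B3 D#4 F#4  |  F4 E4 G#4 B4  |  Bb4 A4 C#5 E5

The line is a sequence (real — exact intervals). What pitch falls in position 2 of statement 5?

The unit is 4 notes. Position-2 pitches of the 4 shown cells: F#3, B3, E4, A4.
Each moves up a 4th; the next is D5.

D5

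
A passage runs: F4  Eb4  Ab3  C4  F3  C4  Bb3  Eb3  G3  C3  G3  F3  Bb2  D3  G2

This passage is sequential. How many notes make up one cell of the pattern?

Try groups of 5 (3 cells in 15 notes):
F4 Eb4 Ab3 C4 F3 | C4 Bb3 Eb3 G3 C3 | G3 F3 Bb2 D3 G2
Each cell is the previous one down a 4th — so the unit is 5 notes.

5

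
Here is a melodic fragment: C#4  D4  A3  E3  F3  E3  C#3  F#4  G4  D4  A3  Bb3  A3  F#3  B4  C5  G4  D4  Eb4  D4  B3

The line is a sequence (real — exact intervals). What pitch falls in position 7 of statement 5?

A4

Grouping in 7s, the 7th note of each cell is C#3, F#3, B3.
Each moves up a 4th. Continuing: E4 → A4.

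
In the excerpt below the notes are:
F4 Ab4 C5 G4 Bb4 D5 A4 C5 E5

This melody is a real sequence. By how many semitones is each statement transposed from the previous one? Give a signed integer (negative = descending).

2

Unit = 3 notes; the statements start on F4, G4, A4, moving up a 2nd each time.
F4→G4 is 67 − 65 = 2 semitones.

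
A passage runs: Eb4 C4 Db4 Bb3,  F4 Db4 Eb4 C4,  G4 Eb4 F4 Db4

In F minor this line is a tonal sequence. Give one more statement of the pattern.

Ab4 F4 G4 Eb4

Taking 4-note groups, the heads are Eb4, F4, G4: the pattern moves up a 2nd.
From Ab4 the diatonic shape gives Ab4 F4 G4 Eb4.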